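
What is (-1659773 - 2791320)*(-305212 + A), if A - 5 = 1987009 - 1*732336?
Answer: -4226161466338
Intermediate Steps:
A = 1254678 (A = 5 + (1987009 - 1*732336) = 5 + (1987009 - 732336) = 5 + 1254673 = 1254678)
(-1659773 - 2791320)*(-305212 + A) = (-1659773 - 2791320)*(-305212 + 1254678) = -4451093*949466 = -4226161466338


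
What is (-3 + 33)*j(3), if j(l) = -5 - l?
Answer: -240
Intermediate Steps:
(-3 + 33)*j(3) = (-3 + 33)*(-5 - 1*3) = 30*(-5 - 3) = 30*(-8) = -240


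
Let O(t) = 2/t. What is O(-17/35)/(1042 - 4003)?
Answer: 10/7191 ≈ 0.0013906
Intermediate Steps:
O(-17/35)/(1042 - 4003) = (2/((-17/35)))/(1042 - 4003) = (2/((-17*1/35)))/(-2961) = -2/(2961*(-17/35)) = -2*(-35)/(2961*17) = -1/2961*(-70/17) = 10/7191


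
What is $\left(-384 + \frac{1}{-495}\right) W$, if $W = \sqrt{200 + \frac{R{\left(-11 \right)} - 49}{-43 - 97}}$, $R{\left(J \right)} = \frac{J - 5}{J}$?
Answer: $- \frac{190081 \sqrt{118781355}}{381150} \approx -5435.2$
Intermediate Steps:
$R{\left(J \right)} = \frac{-5 + J}{J}$
$W = \frac{\sqrt{118781355}}{770}$ ($W = \sqrt{200 + \frac{\frac{-5 - 11}{-11} - 49}{-43 - 97}} = \sqrt{200 + \frac{\left(- \frac{1}{11}\right) \left(-16\right) - 49}{-140}} = \sqrt{200 + \left(\frac{16}{11} - 49\right) \left(- \frac{1}{140}\right)} = \sqrt{200 - - \frac{523}{1540}} = \sqrt{200 + \frac{523}{1540}} = \sqrt{\frac{308523}{1540}} = \frac{\sqrt{118781355}}{770} \approx 14.154$)
$\left(-384 + \frac{1}{-495}\right) W = \left(-384 + \frac{1}{-495}\right) \frac{\sqrt{118781355}}{770} = \left(-384 - \frac{1}{495}\right) \frac{\sqrt{118781355}}{770} = - \frac{190081 \frac{\sqrt{118781355}}{770}}{495} = - \frac{190081 \sqrt{118781355}}{381150}$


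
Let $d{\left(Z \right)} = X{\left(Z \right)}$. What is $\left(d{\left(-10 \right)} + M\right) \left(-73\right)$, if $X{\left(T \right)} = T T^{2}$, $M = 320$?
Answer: $49640$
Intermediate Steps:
$X{\left(T \right)} = T^{3}$
$d{\left(Z \right)} = Z^{3}$
$\left(d{\left(-10 \right)} + M\right) \left(-73\right) = \left(\left(-10\right)^{3} + 320\right) \left(-73\right) = \left(-1000 + 320\right) \left(-73\right) = \left(-680\right) \left(-73\right) = 49640$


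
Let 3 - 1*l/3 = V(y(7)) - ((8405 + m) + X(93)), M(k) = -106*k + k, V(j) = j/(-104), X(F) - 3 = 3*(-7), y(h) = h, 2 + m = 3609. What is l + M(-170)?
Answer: 5599485/104 ≈ 53841.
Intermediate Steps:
m = 3607 (m = -2 + 3609 = 3607)
X(F) = -18 (X(F) = 3 + 3*(-7) = 3 - 21 = -18)
V(j) = -j/104 (V(j) = j*(-1/104) = -j/104)
M(k) = -105*k
l = 3743085/104 (l = 9 - 3*(-1/104*7 - ((8405 + 3607) - 18)) = 9 - 3*(-7/104 - (12012 - 18)) = 9 - 3*(-7/104 - 1*11994) = 9 - 3*(-7/104 - 11994) = 9 - 3*(-1247383/104) = 9 + 3742149/104 = 3743085/104 ≈ 35991.)
l + M(-170) = 3743085/104 - 105*(-170) = 3743085/104 + 17850 = 5599485/104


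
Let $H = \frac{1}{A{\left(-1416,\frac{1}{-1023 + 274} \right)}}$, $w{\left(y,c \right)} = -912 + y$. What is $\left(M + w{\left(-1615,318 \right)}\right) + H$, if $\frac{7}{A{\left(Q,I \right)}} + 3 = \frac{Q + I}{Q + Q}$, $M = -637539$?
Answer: $- \frac{9503817922535}{14848176} \approx -6.4007 \cdot 10^{5}$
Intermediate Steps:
$A{\left(Q,I \right)} = \frac{7}{-3 + \frac{I + Q}{2 Q}}$ ($A{\left(Q,I \right)} = \frac{7}{-3 + \frac{Q + I}{Q + Q}} = \frac{7}{-3 + \frac{I + Q}{2 Q}}$)
$H = - \frac{5302919}{14848176}$ ($H = \frac{1}{14 \left(-1416\right) \frac{1}{\frac{1}{-1023 + 274} - -7080}} = \frac{1}{14 \left(-1416\right) \frac{1}{\frac{1}{-749} + 7080}} = \frac{1}{14 \left(-1416\right) \frac{1}{- \frac{1}{749} + 7080}} = \frac{1}{14 \left(-1416\right) \frac{1}{\frac{5302919}{749}}} = \frac{1}{14 \left(-1416\right) \frac{749}{5302919}} = \frac{1}{- \frac{14848176}{5302919}} = - \frac{5302919}{14848176} \approx -0.35714$)
$\left(M + w{\left(-1615,318 \right)}\right) + H = \left(-637539 - 2527\right) - \frac{5302919}{14848176} = -640066 - \frac{5302919}{14848176} = - \frac{9503817922535}{14848176}$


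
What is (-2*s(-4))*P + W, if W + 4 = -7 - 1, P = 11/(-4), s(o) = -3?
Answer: -57/2 ≈ -28.500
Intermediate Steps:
P = -11/4 (P = 11*(-¼) = -11/4 ≈ -2.7500)
W = -12 (W = -4 + (-7 - 1) = -4 - 8 = -12)
(-2*s(-4))*P + W = -2*(-3)*(-11/4) - 12 = 6*(-11/4) - 12 = -33/2 - 12 = -57/2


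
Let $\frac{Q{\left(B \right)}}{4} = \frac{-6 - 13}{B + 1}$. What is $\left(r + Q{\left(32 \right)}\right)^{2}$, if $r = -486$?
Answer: $\frac{259660996}{1089} \approx 2.3844 \cdot 10^{5}$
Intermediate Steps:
$Q{\left(B \right)} = - \frac{76}{1 + B}$ ($Q{\left(B \right)} = 4 \frac{-6 - 13}{B + 1} = 4 \left(- \frac{19}{1 + B}\right) = - \frac{76}{1 + B}$)
$\left(r + Q{\left(32 \right)}\right)^{2} = \left(-486 - \frac{76}{1 + 32}\right)^{2} = \left(-486 - \frac{76}{33}\right)^{2} = \left(- \frac{16114}{33}\right)^{2} = \frac{259660996}{1089}$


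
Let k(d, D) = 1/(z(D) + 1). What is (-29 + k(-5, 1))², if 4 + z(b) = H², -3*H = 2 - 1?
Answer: 582169/676 ≈ 861.20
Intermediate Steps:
H = -⅓ (H = -(2 - 1)/3 = -⅓*1 = -⅓ ≈ -0.33333)
z(b) = -35/9 (z(b) = -4 + (-⅓)² = -4 + ⅑ = -35/9)
k(d, D) = -9/26 (k(d, D) = 1/(-35/9 + 1) = 1/(-26/9) = -9/26)
(-29 + k(-5, 1))² = (-29 - 9/26)² = (-763/26)² = 582169/676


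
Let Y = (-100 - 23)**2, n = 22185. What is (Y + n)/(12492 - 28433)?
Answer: -37314/15941 ≈ -2.3408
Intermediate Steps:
Y = 15129 (Y = (-123)**2 = 15129)
(Y + n)/(12492 - 28433) = (15129 + 22185)/(12492 - 28433) = 37314/(-15941) = 37314*(-1/15941) = -37314/15941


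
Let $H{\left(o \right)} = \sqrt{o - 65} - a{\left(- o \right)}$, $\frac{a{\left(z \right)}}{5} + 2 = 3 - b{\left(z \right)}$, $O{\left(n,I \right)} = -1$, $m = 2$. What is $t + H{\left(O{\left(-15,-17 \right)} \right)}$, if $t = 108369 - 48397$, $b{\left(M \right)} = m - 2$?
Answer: $59967 + i \sqrt{66} \approx 59967.0 + 8.124 i$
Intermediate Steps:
$b{\left(M \right)} = 0$ ($b{\left(M \right)} = 2 - 2 = 0$)
$a{\left(z \right)} = 5$ ($a{\left(z \right)} = -10 + 5 \left(3 - 0\right) = -10 + 5 \left(3 + 0\right) = -10 + 5 \cdot 3 = -10 + 15 = 5$)
$t = 59972$ ($t = 108369 - 48397 = 59972$)
$H{\left(o \right)} = -5 + \sqrt{-65 + o}$ ($H{\left(o \right)} = \sqrt{o - 65} - 5 = \sqrt{-65 + o} - 5 = -5 + \sqrt{-65 + o}$)
$t + H{\left(O{\left(-15,-17 \right)} \right)} = 59972 - \left(5 - \sqrt{-65 - 1}\right) = 59972 - \left(5 - \sqrt{-66}\right) = 59972 - \left(5 - i \sqrt{66}\right) = 59967 + i \sqrt{66}$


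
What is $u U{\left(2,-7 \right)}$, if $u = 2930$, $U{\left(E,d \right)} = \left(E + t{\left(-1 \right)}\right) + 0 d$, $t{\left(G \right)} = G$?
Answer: $2930$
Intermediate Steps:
$U{\left(E,d \right)} = -1 + E$ ($U{\left(E,d \right)} = \left(E - 1\right) + 0 d = \left(-1 + E\right) + 0 = -1 + E$)
$u U{\left(2,-7 \right)} = 2930 \left(-1 + 2\right) = 2930 \cdot 1 = 2930$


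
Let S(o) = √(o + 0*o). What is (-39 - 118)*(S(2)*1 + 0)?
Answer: -157*√2 ≈ -222.03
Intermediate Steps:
S(o) = √o (S(o) = √(o + 0) = √o)
(-39 - 118)*(S(2)*1 + 0) = (-39 - 118)*(√2*1 + 0) = -157*(√2 + 0) = -157*√2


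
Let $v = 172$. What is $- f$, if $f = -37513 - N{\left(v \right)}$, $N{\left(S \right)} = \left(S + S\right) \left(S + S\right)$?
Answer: $155849$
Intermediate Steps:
$N{\left(S \right)} = 4 S^{2}$ ($N{\left(S \right)} = 2 S 2 S = 4 S^{2}$)
$f = -155849$ ($f = -37513 - 4 \cdot 172^{2} = -37513 - 4 \cdot 29584 = -37513 - 118336 = -155849$)
$- f = \left(-1\right) \left(-155849\right) = 155849$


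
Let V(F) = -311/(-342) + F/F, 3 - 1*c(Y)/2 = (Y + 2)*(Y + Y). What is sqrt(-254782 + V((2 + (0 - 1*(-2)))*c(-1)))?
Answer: I*sqrt(3311122058)/114 ≈ 504.76*I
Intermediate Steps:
c(Y) = 6 - 4*Y*(2 + Y) (c(Y) = 6 - 2*(Y + 2)*(Y + Y) = 6 - 2*(2 + Y)*2*Y = 6 - 4*Y*(2 + Y))
V(F) = 653/342 (V(F) = -311*(-1/342) + 1 = 311/342 + 1 = 653/342)
sqrt(-254782 + V((2 + (0 - 1*(-2)))*c(-1))) = sqrt(-254782 + 653/342) = sqrt(-87134791/342) = I*sqrt(3311122058)/114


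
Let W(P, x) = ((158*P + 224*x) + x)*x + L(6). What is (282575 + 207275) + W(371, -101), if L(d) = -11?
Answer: -3135354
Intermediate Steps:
W(P, x) = -11 + x*(158*P + 225*x) (W(P, x) = ((158*P + 224*x) + x)*x - 11 = (158*P + 225*x)*x - 11 = x*(158*P + 225*x) - 11 = -11 + x*(158*P + 225*x))
(282575 + 207275) + W(371, -101) = (282575 + 207275) + (-11 + 225*(-101)² + 158*371*(-101)) = 489850 + (-11 + 225*10201 - 5920418) = 489850 + (-11 + 2295225 - 5920418) = 489850 - 3625204 = -3135354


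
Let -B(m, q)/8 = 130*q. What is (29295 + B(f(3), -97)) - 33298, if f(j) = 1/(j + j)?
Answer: 96877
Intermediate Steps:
f(j) = 1/(2*j)
B(m, q) = -1040*q
(29295 + B(f(3), -97)) - 33298 = (29295 - 1040*(-97)) - 33298 = (29295 + 100880) - 33298 = 130175 - 33298 = 96877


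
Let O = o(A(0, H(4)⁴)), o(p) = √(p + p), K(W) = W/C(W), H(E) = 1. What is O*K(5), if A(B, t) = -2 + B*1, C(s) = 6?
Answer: 5*I/3 ≈ 1.6667*I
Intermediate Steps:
K(W) = W/6
A(B, t) = -2 + B
o(p) = √2*√p (o(p) = √(2*p) = √2*√p)
O = 2*I (O = √2*√(-2 + 0) = √2*√(-2) = √2*(I*√2) = 2*I ≈ 2.0*I)
O*K(5) = (2*I)*((⅙)*5) = (2*I)*(⅚) = 5*I/3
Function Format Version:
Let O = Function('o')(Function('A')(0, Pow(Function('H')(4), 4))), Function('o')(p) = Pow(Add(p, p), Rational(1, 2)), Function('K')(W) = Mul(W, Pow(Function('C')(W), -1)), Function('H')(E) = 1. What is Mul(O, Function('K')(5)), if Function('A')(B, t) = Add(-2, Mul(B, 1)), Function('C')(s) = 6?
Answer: Mul(Rational(5, 3), I) ≈ Mul(1.6667, I)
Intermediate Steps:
Function('K')(W) = Mul(Rational(1, 6), W) (Function('K')(W) = Mul(W, Pow(6, -1)) = Mul(W, Rational(1, 6)) = Mul(Rational(1, 6), W))
Function('A')(B, t) = Add(-2, B)
Function('o')(p) = Mul(Pow(2, Rational(1, 2)), Pow(p, Rational(1, 2))) (Function('o')(p) = Pow(Mul(2, p), Rational(1, 2)) = Mul(Pow(2, Rational(1, 2)), Pow(p, Rational(1, 2))))
O = Mul(2, I) (O = Mul(Pow(2, Rational(1, 2)), Pow(Add(-2, 0), Rational(1, 2))) = Mul(Pow(2, Rational(1, 2)), Pow(-2, Rational(1, 2))) = Mul(Pow(2, Rational(1, 2)), Mul(I, Pow(2, Rational(1, 2)))) = Mul(2, I) ≈ Mul(2.0000, I))
Mul(O, Function('K')(5)) = Mul(Mul(2, I), Mul(Rational(1, 6), 5)) = Mul(Mul(2, I), Rational(5, 6)) = Mul(Rational(5, 3), I)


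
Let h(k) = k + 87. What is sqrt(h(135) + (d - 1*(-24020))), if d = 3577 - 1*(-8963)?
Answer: sqrt(36782) ≈ 191.79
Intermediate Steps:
h(k) = 87 + k
d = 12540 (d = 3577 + 8963 = 12540)
sqrt(h(135) + (d - 1*(-24020))) = sqrt((87 + 135) + (12540 - 1*(-24020))) = sqrt(222 + (12540 + 24020)) = sqrt(222 + 36560) = sqrt(36782)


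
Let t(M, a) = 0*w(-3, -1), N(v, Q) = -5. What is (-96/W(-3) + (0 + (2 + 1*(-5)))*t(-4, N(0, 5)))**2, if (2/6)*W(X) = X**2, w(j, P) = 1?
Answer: 1024/81 ≈ 12.642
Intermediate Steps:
W(X) = 3*X**2
t(M, a) = 0 (t(M, a) = 0*1 = 0)
(-96/W(-3) + (0 + (2 + 1*(-5)))*t(-4, N(0, 5)))**2 = (-96/(3*(-3)**2) + (0 + (2 + 1*(-5)))*0)**2 = (-96/(3*9) + (0 + (2 - 5))*0)**2 = (-96/27 + (0 - 3)*0)**2 = (-96*1/27 - 3*0)**2 = (-32/9 + 0)**2 = (-32/9)**2 = 1024/81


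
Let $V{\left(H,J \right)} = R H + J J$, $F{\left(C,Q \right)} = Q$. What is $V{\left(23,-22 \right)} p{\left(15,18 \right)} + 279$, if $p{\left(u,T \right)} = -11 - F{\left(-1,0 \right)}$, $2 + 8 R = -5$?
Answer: $- \frac{38589}{8} \approx -4823.6$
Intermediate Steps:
$R = - \frac{7}{8}$ ($R = - \frac{1}{4} + \frac{1}{8} \left(-5\right) = - \frac{1}{4} - \frac{5}{8} = - \frac{7}{8} \approx -0.875$)
$p{\left(u,T \right)} = -11$ ($p{\left(u,T \right)} = -11 - 0 = -11 + 0 = -11$)
$V{\left(H,J \right)} = J^{2} - \frac{7 H}{8}$ ($V{\left(H,J \right)} = - \frac{7 H}{8} + J J = - \frac{7 H}{8} + J^{2} = J^{2} - \frac{7 H}{8}$)
$V{\left(23,-22 \right)} p{\left(15,18 \right)} + 279 = \left(\left(-22\right)^{2} - \frac{161}{8}\right) \left(-11\right) + 279 = \left(484 - \frac{161}{8}\right) \left(-11\right) + 279 = \frac{3711}{8} \left(-11\right) + 279 = - \frac{40821}{8} + 279 = - \frac{38589}{8}$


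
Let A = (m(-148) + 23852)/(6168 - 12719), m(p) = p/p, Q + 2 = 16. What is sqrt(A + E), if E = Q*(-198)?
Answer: 5*I*sqrt(4764732279)/6551 ≈ 52.684*I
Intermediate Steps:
Q = 14 (Q = -2 + 16 = 14)
m(p) = 1
A = -23853/6551 (A = (1 + 23852)/(6168 - 12719) = 23853/(-6551) = 23853*(-1/6551) = -23853/6551 ≈ -3.6411)
E = -2772 (E = 14*(-198) = -2772)
sqrt(A + E) = sqrt(-23853/6551 - 2772) = sqrt(-18183225/6551) = 5*I*sqrt(4764732279)/6551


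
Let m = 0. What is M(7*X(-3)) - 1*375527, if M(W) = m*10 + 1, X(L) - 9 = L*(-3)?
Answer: -375526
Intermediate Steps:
X(L) = 9 - 3*L (X(L) = 9 + L*(-3) = 9 - 3*L)
M(W) = 1 (M(W) = 0*10 + 1 = 0 + 1 = 1)
M(7*X(-3)) - 1*375527 = 1 - 1*375527 = 1 - 375527 = -375526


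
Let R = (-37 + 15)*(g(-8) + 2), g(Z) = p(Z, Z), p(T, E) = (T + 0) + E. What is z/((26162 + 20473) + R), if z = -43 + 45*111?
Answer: 4952/46943 ≈ 0.10549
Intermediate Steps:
p(T, E) = E + T (p(T, E) = T + E = E + T)
g(Z) = 2*Z (g(Z) = Z + Z = 2*Z)
R = 308 (R = (-37 + 15)*(2*(-8) + 2) = -22*(-16 + 2) = -22*(-14) = 308)
z = 4952 (z = -43 + 4995 = 4952)
z/((26162 + 20473) + R) = 4952/((26162 + 20473) + 308) = 4952/(46635 + 308) = 4952/46943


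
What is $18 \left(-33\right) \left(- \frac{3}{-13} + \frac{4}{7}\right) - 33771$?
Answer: $- \frac{3116523}{91} \approx -34248.0$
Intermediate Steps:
$18 \left(-33\right) \left(- \frac{3}{-13} + \frac{4}{7}\right) - 33771 = - 594 \left(\left(-3\right) \left(- \frac{1}{13}\right) + 4 \cdot \frac{1}{7}\right) - 33771 = - 594 \left(\frac{3}{13} + \frac{4}{7}\right) - 33771 = \left(-594\right) \frac{73}{91} - 33771 = - \frac{43362}{91} - 33771 = - \frac{3116523}{91}$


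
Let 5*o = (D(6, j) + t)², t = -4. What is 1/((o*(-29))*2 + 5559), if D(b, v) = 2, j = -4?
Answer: 5/27563 ≈ 0.00018140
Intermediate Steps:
o = ⅘ (o = (2 - 4)²/5 = (⅕)*(-2)² = (⅕)*4 = ⅘ ≈ 0.80000)
1/((o*(-29))*2 + 5559) = 1/(((⅘)*(-29))*2 + 5559) = 1/(-116/5*2 + 5559) = 1/(-232/5 + 5559) = 1/(27563/5) = 5/27563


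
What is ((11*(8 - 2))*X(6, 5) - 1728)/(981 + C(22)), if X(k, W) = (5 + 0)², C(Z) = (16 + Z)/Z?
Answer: -429/5405 ≈ -0.079371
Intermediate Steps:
C(Z) = (16 + Z)/Z
X(k, W) = 25 (X(k, W) = 5² = 25)
((11*(8 - 2))*X(6, 5) - 1728)/(981 + C(22)) = ((11*(8 - 2))*25 - 1728)/(981 + (16 + 22)/22) = ((11*6)*25 - 1728)/(981 + (1/22)*38) = (66*25 - 1728)/(981 + 19/11) = (1650 - 1728)/(10810/11) = -78*11/10810 = -429/5405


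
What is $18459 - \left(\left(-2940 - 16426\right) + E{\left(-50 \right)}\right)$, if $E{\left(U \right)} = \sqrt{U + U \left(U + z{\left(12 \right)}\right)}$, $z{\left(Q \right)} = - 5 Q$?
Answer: $37825 - 5 \sqrt{218} \approx 37751.0$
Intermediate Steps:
$E{\left(U \right)} = \sqrt{U + U \left(-60 + U\right)}$ ($E{\left(U \right)} = \sqrt{U + U \left(U - 60\right)} = \sqrt{U + U \left(-60 + U\right)}$)
$18459 - \left(\left(-2940 - 16426\right) + E{\left(-50 \right)}\right) = 18459 - \left(\left(-2940 - 16426\right) + \sqrt{- 50 \left(-59 - 50\right)}\right) = 18459 - \left(-19366 + \sqrt{\left(-50\right) \left(-109\right)}\right) = 18459 - \left(-19366 + \sqrt{5450}\right) = 18459 - \left(-19366 + 5 \sqrt{218}\right) = 18459 + \left(19366 - 5 \sqrt{218}\right) = 37825 - 5 \sqrt{218}$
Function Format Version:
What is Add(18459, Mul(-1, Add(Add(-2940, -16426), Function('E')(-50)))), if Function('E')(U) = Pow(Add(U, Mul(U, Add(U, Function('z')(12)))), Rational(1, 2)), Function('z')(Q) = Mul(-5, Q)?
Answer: Add(37825, Mul(-5, Pow(218, Rational(1, 2)))) ≈ 37751.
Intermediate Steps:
Function('E')(U) = Pow(Add(U, Mul(U, Add(-60, U))), Rational(1, 2)) (Function('E')(U) = Pow(Add(U, Mul(U, Add(U, Mul(-5, 12)))), Rational(1, 2)) = Pow(Add(U, Mul(U, Add(U, -60))), Rational(1, 2)) = Pow(Add(U, Mul(U, Add(-60, U))), Rational(1, 2)))
Add(18459, Mul(-1, Add(Add(-2940, -16426), Function('E')(-50)))) = Add(18459, Mul(-1, Add(Add(-2940, -16426), Pow(Mul(-50, Add(-59, -50)), Rational(1, 2))))) = Add(18459, Mul(-1, Add(-19366, Pow(Mul(-50, -109), Rational(1, 2))))) = Add(18459, Mul(-1, Add(-19366, Pow(5450, Rational(1, 2))))) = Add(18459, Mul(-1, Add(-19366, Mul(5, Pow(218, Rational(1, 2)))))) = Add(18459, Add(19366, Mul(-5, Pow(218, Rational(1, 2))))) = Add(37825, Mul(-5, Pow(218, Rational(1, 2))))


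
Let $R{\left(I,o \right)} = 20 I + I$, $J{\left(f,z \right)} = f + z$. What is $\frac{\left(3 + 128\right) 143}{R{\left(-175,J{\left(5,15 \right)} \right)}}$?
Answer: $- \frac{18733}{3675} \approx -5.0974$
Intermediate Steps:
$R{\left(I,o \right)} = 21 I$
$\frac{\left(3 + 128\right) 143}{R{\left(-175,J{\left(5,15 \right)} \right)}} = \frac{\left(3 + 128\right) 143}{21 \left(-175\right)} = \frac{131 \cdot 143}{-3675} = 18733 \left(- \frac{1}{3675}\right) = - \frac{18733}{3675}$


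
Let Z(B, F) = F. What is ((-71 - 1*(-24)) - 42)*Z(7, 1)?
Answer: -89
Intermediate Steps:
((-71 - 1*(-24)) - 42)*Z(7, 1) = ((-71 - 1*(-24)) - 42)*1 = ((-71 + 24) - 42)*1 = (-47 - 42)*1 = -89*1 = -89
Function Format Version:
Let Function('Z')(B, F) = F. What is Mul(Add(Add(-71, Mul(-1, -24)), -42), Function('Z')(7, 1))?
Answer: -89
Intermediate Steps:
Mul(Add(Add(-71, Mul(-1, -24)), -42), Function('Z')(7, 1)) = Mul(Add(Add(-71, Mul(-1, -24)), -42), 1) = Mul(Add(Add(-71, 24), -42), 1) = Mul(Add(-47, -42), 1) = Mul(-89, 1) = -89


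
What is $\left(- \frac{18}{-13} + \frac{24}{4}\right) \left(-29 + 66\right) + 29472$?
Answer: $\frac{386688}{13} \approx 29745.0$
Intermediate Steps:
$\left(- \frac{18}{-13} + \frac{24}{4}\right) \left(-29 + 66\right) + 29472 = \left(\left(-18\right) \left(- \frac{1}{13}\right) + 24 \cdot \frac{1}{4}\right) 37 + 29472 = \left(\frac{18}{13} + 6\right) 37 + 29472 = \frac{96}{13} \cdot 37 + 29472 = \frac{3552}{13} + 29472 = \frac{386688}{13}$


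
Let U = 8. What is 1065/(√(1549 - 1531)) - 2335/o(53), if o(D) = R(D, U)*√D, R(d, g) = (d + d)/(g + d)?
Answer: -142435*√53/5618 + 355*√2/2 ≈ 66.448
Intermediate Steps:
R(d, g) = 2*d/(d + g) (R(d, g) = (2*d)/(d + g) = 2*d/(d + g))
o(D) = 2*D^(3/2)/(8 + D) (o(D) = (2*D/(D + 8))*√D = (2*D/(8 + D))*√D = 2*D^(3/2)/(8 + D))
1065/(√(1549 - 1531)) - 2335/o(53) = 1065/(√(1549 - 1531)) - 2335*√53*(8 + 53)/5618 = 1065/(√18) - 2335*61*√53/5618 = 1065/((3*√2)) - 2335*61*√53/5618 = 1065*(√2/6) - 2335*61*√53/5618 = 355*√2/2 - 142435*√53/5618 = -142435*√53/5618 + 355*√2/2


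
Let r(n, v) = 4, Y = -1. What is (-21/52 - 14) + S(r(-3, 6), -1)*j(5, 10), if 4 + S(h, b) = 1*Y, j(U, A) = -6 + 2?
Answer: 291/52 ≈ 5.5962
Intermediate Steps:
j(U, A) = -4
S(h, b) = -5 (S(h, b) = -4 + 1*(-1) = -4 - 1 = -5)
(-21/52 - 14) + S(r(-3, 6), -1)*j(5, 10) = (-21/52 - 14) - 5*(-4) = (-21*1/52 - 14) + 20 = (-21/52 - 14) + 20 = -749/52 + 20 = 291/52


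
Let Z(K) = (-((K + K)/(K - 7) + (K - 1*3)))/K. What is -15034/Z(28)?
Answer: 1262856/83 ≈ 15215.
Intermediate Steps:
Z(K) = (3 - K - 2*K/(-7 + K))/K (Z(K) = (-((2*K)/(-7 + K) + (K - 3)))/K = (-(2*K/(-7 + K) + (-3 + K)))/K = (-(-3 + K + 2*K/(-7 + K)))/K = (3 - K - 2*K/(-7 + K))/K)
-15034/Z(28) = -15034*28*(-7 + 28)/(-21 - 1*28**2 + 8*28) = -15034*588/(-21 - 1*784 + 224) = -15034*588/(-21 - 784 + 224) = -15034/((1/28)*(1/21)*(-581)) = -15034/(-83/84) = -15034*(-84/83) = 1262856/83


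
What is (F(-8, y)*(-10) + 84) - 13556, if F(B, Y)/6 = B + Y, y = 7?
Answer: -13412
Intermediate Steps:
F(B, Y) = 6*B + 6*Y (F(B, Y) = 6*(B + Y) = 6*B + 6*Y)
(F(-8, y)*(-10) + 84) - 13556 = ((6*(-8) + 6*7)*(-10) + 84) - 13556 = ((-48 + 42)*(-10) + 84) - 13556 = (-6*(-10) + 84) - 13556 = (60 + 84) - 13556 = 144 - 13556 = -13412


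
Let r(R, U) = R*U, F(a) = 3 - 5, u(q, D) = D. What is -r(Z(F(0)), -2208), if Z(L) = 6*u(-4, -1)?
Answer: -13248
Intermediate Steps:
F(a) = -2
Z(L) = -6 (Z(L) = 6*(-1) = -6)
-r(Z(F(0)), -2208) = -(-6)*(-2208) = -1*13248 = -13248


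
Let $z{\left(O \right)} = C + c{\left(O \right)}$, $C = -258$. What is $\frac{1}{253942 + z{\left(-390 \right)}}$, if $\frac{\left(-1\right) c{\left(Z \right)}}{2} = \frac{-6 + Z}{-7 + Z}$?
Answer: $\frac{397}{100711756} \approx 3.9419 \cdot 10^{-6}$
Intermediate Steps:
$c{\left(Z \right)} = - \frac{2 \left(-6 + Z\right)}{-7 + Z}$ ($c{\left(Z \right)} = - 2 \frac{-6 + Z}{-7 + Z} = - \frac{2 \left(-6 + Z\right)}{-7 + Z}$)
$z{\left(O \right)} = -258 + \frac{2 \left(6 - O\right)}{-7 + O}$
$\frac{1}{253942 + z{\left(-390 \right)}} = \frac{1}{253942 + \frac{2 \left(909 - -50700\right)}{-7 - 390}} = \frac{1}{253942 + \frac{2 \left(909 + 50700\right)}{-397}} = \frac{1}{253942 + 2 \left(- \frac{1}{397}\right) 51609} = \frac{1}{253942 - \frac{103218}{397}} = \frac{1}{\frac{100711756}{397}} = \frac{397}{100711756}$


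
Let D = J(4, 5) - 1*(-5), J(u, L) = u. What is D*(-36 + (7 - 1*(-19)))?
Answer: -90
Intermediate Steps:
D = 9 (D = 4 - 1*(-5) = 4 + 5 = 9)
D*(-36 + (7 - 1*(-19))) = 9*(-36 + (7 - 1*(-19))) = 9*(-36 + (7 + 19)) = 9*(-36 + 26) = 9*(-10) = -90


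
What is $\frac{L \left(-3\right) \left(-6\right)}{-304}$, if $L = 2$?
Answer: $- \frac{9}{76} \approx -0.11842$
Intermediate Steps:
$\frac{L \left(-3\right) \left(-6\right)}{-304} = \frac{2 \left(-3\right) \left(-6\right)}{-304} = \left(-6\right) \left(-6\right) \left(- \frac{1}{304}\right) = 36 \left(- \frac{1}{304}\right) = - \frac{9}{76}$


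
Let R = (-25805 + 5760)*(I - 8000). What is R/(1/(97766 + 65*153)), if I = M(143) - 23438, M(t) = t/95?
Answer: 67873498224807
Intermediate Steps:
M(t) = t/95 (M(t) = t*(1/95) = t/95)
I = -2226467/95 (I = (1/95)*143 - 23438 = 143/95 - 23438 = -2226467/95 ≈ -23437.)
R = 630144537 (R = (-25805 + 5760)*(-2226467/95 - 8000) = -20045*(-2986467/95) = 630144537)
R/(1/(97766 + 65*153)) = 630144537/(1/(97766 + 65*153)) = 630144537/(1/(97766 + 9945)) = 630144537/(1/107711) = 630144537*107711 = 67873498224807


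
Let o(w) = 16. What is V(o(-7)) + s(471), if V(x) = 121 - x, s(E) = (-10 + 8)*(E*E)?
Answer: -443577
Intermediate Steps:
s(E) = -2*E²
V(o(-7)) + s(471) = (121 - 1*16) - 2*471² = (121 - 16) - 2*221841 = 105 - 443682 = -443577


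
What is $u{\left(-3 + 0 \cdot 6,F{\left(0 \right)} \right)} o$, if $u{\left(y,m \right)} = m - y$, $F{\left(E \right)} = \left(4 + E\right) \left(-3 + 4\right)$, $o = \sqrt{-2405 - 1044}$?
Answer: $7 i \sqrt{3449} \approx 411.1 i$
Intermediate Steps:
$o = i \sqrt{3449}$ ($o = \sqrt{-3449} = i \sqrt{3449} \approx 58.728 i$)
$F{\left(E \right)} = 4 + E$ ($F{\left(E \right)} = \left(4 + E\right) 1 = 4 + E$)
$u{\left(-3 + 0 \cdot 6,F{\left(0 \right)} \right)} o = \left(\left(4 + 0\right) - \left(-3 + 0 \cdot 6\right)\right) i \sqrt{3449} = \left(4 - \left(-3 + 0\right)\right) i \sqrt{3449} = \left(4 - -3\right) i \sqrt{3449} = \left(4 + 3\right) i \sqrt{3449} = 7 i \sqrt{3449}$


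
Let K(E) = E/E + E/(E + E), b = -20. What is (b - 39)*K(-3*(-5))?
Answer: -177/2 ≈ -88.500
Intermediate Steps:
K(E) = 3/2 (K(E) = 1 + E/((2*E)) = 1 + E*(1/(2*E)) = 1 + ½ = 3/2)
(b - 39)*K(-3*(-5)) = (-20 - 39)*(3/2) = -59*3/2 = -177/2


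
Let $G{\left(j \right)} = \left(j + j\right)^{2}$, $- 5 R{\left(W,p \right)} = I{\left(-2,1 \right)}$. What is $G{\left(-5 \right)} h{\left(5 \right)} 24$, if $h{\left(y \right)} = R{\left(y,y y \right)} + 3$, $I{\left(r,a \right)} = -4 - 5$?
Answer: $11520$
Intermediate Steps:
$I{\left(r,a \right)} = -9$ ($I{\left(r,a \right)} = -4 - 5 = -9$)
$R{\left(W,p \right)} = \frac{9}{5}$ ($R{\left(W,p \right)} = \left(- \frac{1}{5}\right) \left(-9\right) = \frac{9}{5}$)
$G{\left(j \right)} = 4 j^{2}$ ($G{\left(j \right)} = \left(2 j\right)^{2} = 4 j^{2}$)
$h{\left(y \right)} = \frac{24}{5}$ ($h{\left(y \right)} = \frac{9}{5} + 3 = \frac{24}{5}$)
$G{\left(-5 \right)} h{\left(5 \right)} 24 = 4 \left(-5\right)^{2} \cdot \frac{24}{5} \cdot 24 = 4 \cdot 25 \cdot \frac{24}{5} \cdot 24 = 100 \cdot \frac{24}{5} \cdot 24 = 480 \cdot 24 = 11520$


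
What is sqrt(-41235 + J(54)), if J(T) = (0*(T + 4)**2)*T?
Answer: I*sqrt(41235) ≈ 203.06*I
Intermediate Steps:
J(T) = 0 (J(T) = (0*(4 + T)**2)*T = 0*T = 0)
sqrt(-41235 + J(54)) = sqrt(-41235 + 0) = sqrt(-41235) = I*sqrt(41235)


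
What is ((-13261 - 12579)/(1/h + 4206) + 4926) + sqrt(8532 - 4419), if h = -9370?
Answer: 193892617994/39410219 + 3*sqrt(457) ≈ 4984.0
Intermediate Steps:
((-13261 - 12579)/(1/h + 4206) + 4926) + sqrt(8532 - 4419) = ((-13261 - 12579)/(1/(-9370) + 4206) + 4926) + sqrt(8532 - 4419) = (-25840/(-1/9370 + 4206) + 4926) + sqrt(4113) = (-25840/39410219/9370 + 4926) + 3*sqrt(457) = (-25840*9370/39410219 + 4926) + 3*sqrt(457) = (-242120800/39410219 + 4926) + 3*sqrt(457) = 193892617994/39410219 + 3*sqrt(457)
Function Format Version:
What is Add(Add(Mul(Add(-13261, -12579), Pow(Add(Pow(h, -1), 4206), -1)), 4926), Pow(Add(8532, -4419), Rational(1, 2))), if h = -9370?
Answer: Add(Rational(193892617994, 39410219), Mul(3, Pow(457, Rational(1, 2)))) ≈ 4984.0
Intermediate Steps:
Add(Add(Mul(Add(-13261, -12579), Pow(Add(Pow(h, -1), 4206), -1)), 4926), Pow(Add(8532, -4419), Rational(1, 2))) = Add(Add(Mul(Add(-13261, -12579), Pow(Add(Pow(-9370, -1), 4206), -1)), 4926), Pow(Add(8532, -4419), Rational(1, 2))) = Add(Add(Mul(-25840, Pow(Add(Rational(-1, 9370), 4206), -1)), 4926), Pow(4113, Rational(1, 2))) = Add(Add(Mul(-25840, Pow(Rational(39410219, 9370), -1)), 4926), Mul(3, Pow(457, Rational(1, 2)))) = Add(Add(Mul(-25840, Rational(9370, 39410219)), 4926), Mul(3, Pow(457, Rational(1, 2)))) = Add(Add(Rational(-242120800, 39410219), 4926), Mul(3, Pow(457, Rational(1, 2)))) = Add(Rational(193892617994, 39410219), Mul(3, Pow(457, Rational(1, 2))))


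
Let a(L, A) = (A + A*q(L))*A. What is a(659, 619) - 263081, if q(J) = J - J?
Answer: 120080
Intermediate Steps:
q(J) = 0
a(L, A) = A² (a(L, A) = (A + A*0)*A = (A + 0)*A = A*A = A²)
a(659, 619) - 263081 = 619² - 263081 = 383161 - 263081 = 120080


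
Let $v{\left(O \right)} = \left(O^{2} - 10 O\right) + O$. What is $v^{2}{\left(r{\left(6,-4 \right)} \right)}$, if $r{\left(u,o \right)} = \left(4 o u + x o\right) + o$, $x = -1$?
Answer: $101606400$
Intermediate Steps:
$r{\left(u,o \right)} = 4 o u$ ($r{\left(u,o \right)} = \left(4 o u - o\right) + o = \left(- o + 4 o u\right) + o = 4 o u$)
$v{\left(O \right)} = O^{2} - 9 O$
$v^{2}{\left(r{\left(6,-4 \right)} \right)} = \left(4 \left(-4\right) 6 \left(-9 + 4 \left(-4\right) 6\right)\right)^{2} = \left(- 96 \left(-9 - 96\right)\right)^{2} = \left(\left(-96\right) \left(-105\right)\right)^{2} = 10080^{2} = 101606400$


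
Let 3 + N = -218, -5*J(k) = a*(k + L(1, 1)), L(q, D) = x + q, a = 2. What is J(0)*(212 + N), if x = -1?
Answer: 0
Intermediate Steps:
L(q, D) = -1 + q
J(k) = -2*k/5 (J(k) = -2*(k + (-1 + 1))/5 = -2*(k + 0)/5 = -2*k/5)
N = -221 (N = -3 - 218 = -221)
J(0)*(212 + N) = (-⅖*0)*(212 - 221) = 0*(-9) = 0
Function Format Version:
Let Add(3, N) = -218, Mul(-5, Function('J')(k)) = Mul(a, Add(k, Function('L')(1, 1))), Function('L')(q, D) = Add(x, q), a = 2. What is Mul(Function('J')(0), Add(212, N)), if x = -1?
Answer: 0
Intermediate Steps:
Function('L')(q, D) = Add(-1, q)
Function('J')(k) = Mul(Rational(-2, 5), k) (Function('J')(k) = Mul(Rational(-1, 5), Mul(2, Add(k, Add(-1, 1)))) = Mul(Rational(-1, 5), Mul(2, Add(k, 0))) = Mul(Rational(-1, 5), Mul(2, k)) = Mul(Rational(-2, 5), k))
N = -221 (N = Add(-3, -218) = -221)
Mul(Function('J')(0), Add(212, N)) = Mul(Mul(Rational(-2, 5), 0), Add(212, -221)) = Mul(0, -9) = 0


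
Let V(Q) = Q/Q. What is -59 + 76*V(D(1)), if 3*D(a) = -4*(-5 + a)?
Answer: 17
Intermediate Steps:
D(a) = 20/3 - 4*a/3 (D(a) = (-4*(-5 + a))/3 = (20 - 4*a)/3 = 20/3 - 4*a/3)
V(Q) = 1
-59 + 76*V(D(1)) = -59 + 76*1 = -59 + 76 = 17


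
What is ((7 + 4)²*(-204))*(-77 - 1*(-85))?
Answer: -197472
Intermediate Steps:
((7 + 4)²*(-204))*(-77 - 1*(-85)) = (11²*(-204))*(-77 + 85) = (121*(-204))*8 = -24684*8 = -197472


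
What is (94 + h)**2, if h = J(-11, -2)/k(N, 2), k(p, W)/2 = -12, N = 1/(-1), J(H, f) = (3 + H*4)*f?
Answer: 1181569/144 ≈ 8205.3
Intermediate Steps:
J(H, f) = f*(3 + 4*H) (J(H, f) = (3 + 4*H)*f = f*(3 + 4*H))
N = -1
k(p, W) = -24 (k(p, W) = 2*(-12) = -24)
h = -41/12 (h = -2*(3 + 4*(-11))/(-24) = -2*(3 - 44)*(-1/24) = -2*(-41)*(-1/24) = 82*(-1/24) = -41/12 ≈ -3.4167)
(94 + h)**2 = (94 - 41/12)**2 = (1087/12)**2 = 1181569/144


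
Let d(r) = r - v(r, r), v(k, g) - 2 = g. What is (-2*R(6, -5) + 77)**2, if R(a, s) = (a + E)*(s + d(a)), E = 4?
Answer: 47089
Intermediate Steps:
v(k, g) = 2 + g
d(r) = -2 (d(r) = r - (2 + r) = r + (-2 - r) = -2)
R(a, s) = (-2 + s)*(4 + a) (R(a, s) = (a + 4)*(s - 2) = (4 + a)*(-2 + s) = (-2 + s)*(4 + a))
(-2*R(6, -5) + 77)**2 = (-2*(-8 - 2*6 + 4*(-5) + 6*(-5)) + 77)**2 = (-2*(-8 - 12 - 20 - 30) + 77)**2 = (-2*(-70) + 77)**2 = (140 + 77)**2 = 217**2 = 47089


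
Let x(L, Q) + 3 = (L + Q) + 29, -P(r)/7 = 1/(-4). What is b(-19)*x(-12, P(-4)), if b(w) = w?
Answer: -1197/4 ≈ -299.25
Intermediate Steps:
P(r) = 7/4 (P(r) = -7/(-4) = -7*(-¼) = 7/4)
x(L, Q) = 26 + L + Q (x(L, Q) = -3 + ((L + Q) + 29) = -3 + (29 + L + Q) = 26 + L + Q)
b(-19)*x(-12, P(-4)) = -19*(26 - 12 + 7/4) = -19*63/4 = -1197/4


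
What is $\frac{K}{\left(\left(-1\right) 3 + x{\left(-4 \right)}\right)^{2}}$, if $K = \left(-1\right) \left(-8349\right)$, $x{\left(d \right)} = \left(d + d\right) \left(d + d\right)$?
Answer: $\frac{8349}{3721} \approx 2.2438$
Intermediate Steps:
$x{\left(d \right)} = 4 d^{2}$ ($x{\left(d \right)} = 2 d 2 d = 4 d^{2}$)
$K = 8349$
$\frac{K}{\left(\left(-1\right) 3 + x{\left(-4 \right)}\right)^{2}} = \frac{8349}{\left(\left(-1\right) 3 + 4 \left(-4\right)^{2}\right)^{2}} = \frac{8349}{\left(-3 + 4 \cdot 16\right)^{2}} = \frac{8349}{\left(-3 + 64\right)^{2}} = \frac{8349}{61^{2}} = \frac{8349}{3721}$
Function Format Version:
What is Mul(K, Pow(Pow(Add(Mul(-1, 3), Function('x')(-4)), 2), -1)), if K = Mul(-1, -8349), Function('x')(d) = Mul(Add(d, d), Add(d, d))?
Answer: Rational(8349, 3721) ≈ 2.2438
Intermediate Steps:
Function('x')(d) = Mul(4, Pow(d, 2)) (Function('x')(d) = Mul(Mul(2, d), Mul(2, d)) = Mul(4, Pow(d, 2)))
K = 8349
Mul(K, Pow(Pow(Add(Mul(-1, 3), Function('x')(-4)), 2), -1)) = Mul(8349, Pow(Pow(Add(Mul(-1, 3), Mul(4, Pow(-4, 2))), 2), -1)) = Mul(8349, Pow(Pow(Add(-3, Mul(4, 16)), 2), -1)) = Mul(8349, Pow(Pow(Add(-3, 64), 2), -1)) = Mul(8349, Pow(Pow(61, 2), -1)) = Mul(8349, Pow(3721, -1)) = Mul(8349, Rational(1, 3721)) = Rational(8349, 3721)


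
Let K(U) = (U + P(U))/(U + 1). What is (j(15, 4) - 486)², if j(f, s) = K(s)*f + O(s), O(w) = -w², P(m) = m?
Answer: 228484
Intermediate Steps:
K(U) = 2*U/(1 + U) (K(U) = (U + U)/(U + 1) = (2*U)/(1 + U) = 2*U/(1 + U))
j(f, s) = -s² + 2*f*s/(1 + s) (j(f, s) = (2*s/(1 + s))*f - s² = 2*f*s/(1 + s) - s² = -s² + 2*f*s/(1 + s))
(j(15, 4) - 486)² = (4*(-1*4 - 1*4² + 2*15)/(1 + 4) - 486)² = (4*(-4 - 1*16 + 30)/5 - 486)² = (4*(⅕)*(-4 - 16 + 30) - 486)² = (4*(⅕)*10 - 486)² = (8 - 486)² = (-478)² = 228484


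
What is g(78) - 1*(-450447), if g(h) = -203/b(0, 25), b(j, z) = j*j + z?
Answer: 11260972/25 ≈ 4.5044e+5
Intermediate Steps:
b(j, z) = z + j² (b(j, z) = j² + z = z + j²)
g(h) = -203/25 (g(h) = -203/(25 + 0²) = -203/(25 + 0) = -203/25)
g(78) - 1*(-450447) = -203/25 - 1*(-450447) = -203/25 + 450447 = 11260972/25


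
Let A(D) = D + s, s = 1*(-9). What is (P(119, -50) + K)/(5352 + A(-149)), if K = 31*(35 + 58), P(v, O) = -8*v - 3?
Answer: 964/2597 ≈ 0.37120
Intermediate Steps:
s = -9
P(v, O) = -3 - 8*v
A(D) = -9 + D (A(D) = D - 9 = -9 + D)
K = 2883 (K = 31*93 = 2883)
(P(119, -50) + K)/(5352 + A(-149)) = ((-3 - 8*119) + 2883)/(5352 + (-9 - 149)) = ((-3 - 952) + 2883)/(5352 - 158) = (-955 + 2883)/5194 = 1928*(1/5194) = 964/2597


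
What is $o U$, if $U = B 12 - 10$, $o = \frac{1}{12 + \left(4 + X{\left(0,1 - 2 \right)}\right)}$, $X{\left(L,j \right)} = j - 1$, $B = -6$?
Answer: $- \frac{41}{7} \approx -5.8571$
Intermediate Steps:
$X{\left(L,j \right)} = -1 + j$
$o = \frac{1}{14}$ ($o = \frac{1}{12 + \left(4 + \left(-1 + \left(1 - 2\right)\right)\right)} = \frac{1}{12 + \left(4 - 2\right)} = \frac{1}{12 + 2} = \frac{1}{14} \approx 0.071429$)
$U = -82$ ($U = \left(-6\right) 12 - 10 = -72 - 10 = -82$)
$o U = \frac{1}{14} \left(-82\right) = - \frac{41}{7}$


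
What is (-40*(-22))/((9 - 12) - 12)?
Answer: -176/3 ≈ -58.667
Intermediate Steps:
(-40*(-22))/((9 - 12) - 12) = 880/(-3 - 12) = 880/(-15) = 880*(-1/15) = -176/3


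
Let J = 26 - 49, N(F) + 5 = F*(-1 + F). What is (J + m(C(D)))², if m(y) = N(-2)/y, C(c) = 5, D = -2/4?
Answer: 12996/25 ≈ 519.84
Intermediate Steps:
N(F) = -5 + F*(-1 + F)
D = -½ (D = -2*¼ = -½ ≈ -0.50000)
m(y) = 1/y (m(y) = (-5 + (-2)² - 1*(-2))/y = (-5 + 4 + 2)/y = 1/y)
J = -23
(J + m(C(D)))² = (-23 + 1/5)² = (-23 + ⅕)² = (-114/5)² = 12996/25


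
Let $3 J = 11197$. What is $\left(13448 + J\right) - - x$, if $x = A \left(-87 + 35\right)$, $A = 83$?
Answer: $\frac{38593}{3} \approx 12864.0$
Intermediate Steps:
$J = \frac{11197}{3}$ ($J = \frac{1}{3} \cdot 11197 = \frac{11197}{3} \approx 3732.3$)
$x = -4316$ ($x = 83 \left(-87 + 35\right) = 83 \left(-52\right) = -4316$)
$\left(13448 + J\right) - - x = \left(13448 + \frac{11197}{3}\right) - \left(-1\right) \left(-4316\right) = \frac{51541}{3} - 4316 = \frac{38593}{3}$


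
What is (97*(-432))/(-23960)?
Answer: 5238/2995 ≈ 1.7489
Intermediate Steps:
(97*(-432))/(-23960) = -41904*(-1/23960) = 5238/2995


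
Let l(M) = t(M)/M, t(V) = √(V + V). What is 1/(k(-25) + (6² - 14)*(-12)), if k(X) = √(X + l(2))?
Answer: -11/2905 - I*√6/34860 ≈ -0.0037866 - 7.0267e-5*I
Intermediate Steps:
t(V) = √2*√V (t(V) = √(2*V) = √2*√V)
l(M) = √2/√M (l(M) = (√2*√M)/M = √2/√M)
k(X) = √(1 + X) (k(X) = √(X + √2/√2) = √(X + √2*(√2/2)) = √(X + 1) = √(1 + X))
1/(k(-25) + (6² - 14)*(-12)) = 1/(√(1 - 25) + (6² - 14)*(-12)) = 1/(√(-24) + (36 - 14)*(-12)) = 1/(2*I*√6 + 22*(-12)) = 1/(2*I*√6 - 264) = 1/(-264 + 2*I*√6)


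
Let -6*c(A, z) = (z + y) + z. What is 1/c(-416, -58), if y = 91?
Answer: 6/25 ≈ 0.24000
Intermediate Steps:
c(A, z) = -91/6 - z/3 (c(A, z) = -((z + 91) + z)/6 = -((91 + z) + z)/6 = -(91 + 2*z)/6 = -91/6 - z/3)
1/c(-416, -58) = 1/(-91/6 - ⅓*(-58)) = 1/(-91/6 + 58/3) = 1/(25/6) = 6/25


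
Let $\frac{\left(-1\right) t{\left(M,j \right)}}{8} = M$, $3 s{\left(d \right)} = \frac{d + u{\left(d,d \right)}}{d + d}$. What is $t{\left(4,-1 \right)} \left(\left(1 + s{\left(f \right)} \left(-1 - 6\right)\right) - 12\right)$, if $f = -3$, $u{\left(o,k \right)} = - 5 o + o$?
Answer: $240$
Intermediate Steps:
$u{\left(o,k \right)} = - 4 o$
$s{\left(d \right)} = - \frac{1}{2}$ ($s{\left(d \right)} = \frac{\left(d - 4 d\right) \frac{1}{d + d}}{3} = \frac{- 3 d \frac{1}{2 d}}{3} = \frac{1}{3} \left(- \frac{3}{2}\right) = - \frac{1}{2}$)
$t{\left(M,j \right)} = - 8 M$
$t{\left(4,-1 \right)} \left(\left(1 + s{\left(f \right)} \left(-1 - 6\right)\right) - 12\right) = \left(-8\right) 4 \left(\left(1 - \frac{-1 - 6}{2}\right) - 12\right) = - 32 \left(\left(1 - \frac{-1 - 6}{2}\right) - 12\right) = - 32 \left(\left(1 - - \frac{7}{2}\right) - 12\right) = - 32 \left(\left(1 + \frac{7}{2}\right) - 12\right) = - 32 \left(\frac{9}{2} - 12\right) = \left(-32\right) \left(- \frac{15}{2}\right) = 240$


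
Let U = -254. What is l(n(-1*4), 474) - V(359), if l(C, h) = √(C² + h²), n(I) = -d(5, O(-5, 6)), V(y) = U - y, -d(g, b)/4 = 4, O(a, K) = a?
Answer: 613 + 2*√56233 ≈ 1087.3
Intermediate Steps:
d(g, b) = -16 (d(g, b) = -4*4 = -16)
V(y) = -254 - y
n(I) = 16 (n(I) = -1*(-16) = 16)
l(n(-1*4), 474) - V(359) = √(16² + 474²) - (-254 - 1*359) = √(256 + 224676) - (-254 - 359) = √224932 - 1*(-613) = 2*√56233 + 613 = 613 + 2*√56233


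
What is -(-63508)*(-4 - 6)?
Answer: -635080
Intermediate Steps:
-(-63508)*(-4 - 6) = -(-63508)*(-10) = -15877*40 = -635080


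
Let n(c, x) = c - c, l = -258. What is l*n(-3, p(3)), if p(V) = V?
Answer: 0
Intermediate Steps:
n(c, x) = 0
l*n(-3, p(3)) = -258*0 = 0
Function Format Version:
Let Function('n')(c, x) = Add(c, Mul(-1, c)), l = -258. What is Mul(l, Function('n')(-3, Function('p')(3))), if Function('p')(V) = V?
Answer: 0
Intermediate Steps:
Function('n')(c, x) = 0
Mul(l, Function('n')(-3, Function('p')(3))) = Mul(-258, 0) = 0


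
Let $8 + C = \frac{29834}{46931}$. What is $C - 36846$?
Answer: $- \frac{1729565240}{46931} \approx -36853.0$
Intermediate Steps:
$C = - \frac{345614}{46931}$ ($C = -8 + \frac{29834}{46931} = - \frac{345614}{46931} \approx -7.3643$)
$C - 36846 = - \frac{345614}{46931} - 36846 = - \frac{1729565240}{46931}$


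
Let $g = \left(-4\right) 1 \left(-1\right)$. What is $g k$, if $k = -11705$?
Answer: $-46820$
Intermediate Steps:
$g = 4$ ($g = \left(-4\right) \left(-1\right) = 4$)
$g k = 4 \left(-11705\right) = -46820$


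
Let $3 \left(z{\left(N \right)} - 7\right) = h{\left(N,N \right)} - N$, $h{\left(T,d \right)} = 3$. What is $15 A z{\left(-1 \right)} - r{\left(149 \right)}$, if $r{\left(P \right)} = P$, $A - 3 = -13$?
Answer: $-1399$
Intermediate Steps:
$A = -10$ ($A = 3 - 13 = -10$)
$z{\left(N \right)} = 8 - \frac{N}{3}$ ($z{\left(N \right)} = 7 + \frac{3 - N}{3} = 7 - \left(-1 + \frac{N}{3}\right) = 8 - \frac{N}{3}$)
$15 A z{\left(-1 \right)} - r{\left(149 \right)} = 15 \left(-10\right) \left(8 - - \frac{1}{3}\right) - 149 = - 150 \left(8 + \frac{1}{3}\right) - 149 = \left(-150\right) \frac{25}{3} - 149 = -1250 - 149 = -1399$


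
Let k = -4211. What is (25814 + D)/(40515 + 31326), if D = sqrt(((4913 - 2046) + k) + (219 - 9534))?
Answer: 25814/71841 + I*sqrt(10659)/71841 ≈ 0.35932 + 0.0014371*I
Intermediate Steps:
D = I*sqrt(10659) (D = sqrt(((4913 - 2046) - 4211) + (219 - 9534)) = sqrt((2867 - 4211) - 9315) = sqrt(-1344 - 9315) = sqrt(-10659) = I*sqrt(10659) ≈ 103.24*I)
(25814 + D)/(40515 + 31326) = (25814 + I*sqrt(10659))/(40515 + 31326) = (25814 + I*sqrt(10659))/71841 = (25814 + I*sqrt(10659))*(1/71841) = 25814/71841 + I*sqrt(10659)/71841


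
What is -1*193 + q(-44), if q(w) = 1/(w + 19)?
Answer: -4826/25 ≈ -193.04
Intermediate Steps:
q(w) = 1/(19 + w)
-1*193 + q(-44) = -1*193 + 1/(19 - 44) = -193 + 1/(-25) = -193 - 1/25 = -4826/25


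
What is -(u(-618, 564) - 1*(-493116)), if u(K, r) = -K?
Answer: -493734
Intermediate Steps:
-(u(-618, 564) - 1*(-493116)) = -(-1*(-618) - 1*(-493116)) = -(618 + 493116) = -1*493734 = -493734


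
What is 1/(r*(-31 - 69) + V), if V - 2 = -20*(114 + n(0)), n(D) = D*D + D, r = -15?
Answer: -1/778 ≈ -0.0012853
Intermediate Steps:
n(D) = D + D² (n(D) = D² + D = D + D²)
V = -2278 (V = 2 - 20*(114 + 0*(1 + 0)) = 2 - 20*(114 + 0*1) = 2 - 20*(114 + 0) = 2 - 20*114 = 2 - 2280 = -2278)
1/(r*(-31 - 69) + V) = 1/(-15*(-31 - 69) - 2278) = 1/(-15*(-100) - 2278) = 1/(1500 - 2278) = 1/(-778) = -1/778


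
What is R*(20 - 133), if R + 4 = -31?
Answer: 3955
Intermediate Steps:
R = -35 (R = -4 - 31 = -35)
R*(20 - 133) = -35*(20 - 133) = -35*(-113) = 3955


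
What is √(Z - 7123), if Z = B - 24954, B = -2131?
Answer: 4*I*√2138 ≈ 184.95*I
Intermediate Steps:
Z = -27085 (Z = -2131 - 24954 = -27085)
√(Z - 7123) = √(-27085 - 7123) = √(-34208) = 4*I*√2138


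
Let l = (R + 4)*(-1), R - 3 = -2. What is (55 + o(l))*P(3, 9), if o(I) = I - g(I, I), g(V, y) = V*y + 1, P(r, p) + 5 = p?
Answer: 96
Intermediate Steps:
R = 1 (R = 3 - 2 = 1)
P(r, p) = -5 + p
l = -5 (l = (1 + 4)*(-1) = 5*(-1) = -5)
g(V, y) = 1 + V*y
o(I) = -1 + I - I**2 (o(I) = I - (1 + I*I) = I - (1 + I**2) = I + (-1 - I**2) = -1 + I - I**2)
(55 + o(l))*P(3, 9) = (55 + (-1 - 5 - 1*(-5)**2))*(-5 + 9) = (55 + (-1 - 5 - 1*25))*4 = (55 + (-1 - 5 - 25))*4 = (55 - 31)*4 = 24*4 = 96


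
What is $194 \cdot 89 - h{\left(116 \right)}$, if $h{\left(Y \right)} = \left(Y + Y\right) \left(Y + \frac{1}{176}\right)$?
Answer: $- \frac{212241}{22} \approx -9647.3$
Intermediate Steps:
$h{\left(Y \right)} = 2 Y \left(\frac{1}{176} + Y\right)$ ($h{\left(Y \right)} = 2 Y \left(Y + \frac{1}{176}\right) = 2 Y \left(\frac{1}{176} + Y\right)$)
$194 \cdot 89 - h{\left(116 \right)} = 194 \cdot 89 - \frac{1}{88} \cdot 116 \left(1 + 176 \cdot 116\right) = 17266 - \frac{1}{88} \cdot 116 \left(1 + 20416\right) = 17266 - \frac{1}{88} \cdot 116 \cdot 20417 = 17266 - \frac{592093}{22} = - \frac{212241}{22}$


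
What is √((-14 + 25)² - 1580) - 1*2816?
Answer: -2816 + I*√1459 ≈ -2816.0 + 38.197*I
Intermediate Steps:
√((-14 + 25)² - 1580) - 1*2816 = √(11² - 1580) - 2816 = √(121 - 1580) - 2816 = √(-1459) - 2816 = I*√1459 - 2816 = -2816 + I*√1459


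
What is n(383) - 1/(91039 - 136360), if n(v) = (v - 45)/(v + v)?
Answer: 7659632/17357943 ≈ 0.44128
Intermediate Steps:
n(v) = (-45 + v)/(2*v) (n(v) = (-45 + v)/((2*v)) = (-45 + v)*(1/(2*v)) = (-45 + v)/(2*v))
n(383) - 1/(91039 - 136360) = (1/2)*(-45 + 383)/383 - 1/(91039 - 136360) = (1/2)*(1/383)*338 - 1/(-45321) = 169/383 - 1*(-1/45321) = 169/383 + 1/45321 = 7659632/17357943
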